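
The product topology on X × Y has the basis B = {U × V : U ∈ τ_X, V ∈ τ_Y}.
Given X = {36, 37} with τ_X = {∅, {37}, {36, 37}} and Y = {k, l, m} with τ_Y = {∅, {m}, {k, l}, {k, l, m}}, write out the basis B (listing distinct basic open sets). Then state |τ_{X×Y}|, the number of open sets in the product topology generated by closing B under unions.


Basis B = {∅ × ∅, {37} × {m}, {36, 37} × {m}, {37} × {k, l}, {37} × {k, l, m}, {36, 37} × {k, l}, {36, 37} × {k, l, m}}; |τ_{X×Y}| = 9.

Enumerate products U × V with U ∈ τ_X, V ∈ τ_Y (deduplicated):
  ∅ × ∅ = {} (∅)
  {37} × {m} = {(37,m)}
  {36, 37} × {m} = {(36,m), (37,m)}
  {37} × {k, l} = {(37,k), (37,l)}
  {37} × {k, l, m} = {(37,k), (37,l), (37,m)}
  {36, 37} × {k, l} = {(36,k), (36,l), (37,k), (37,l)}
  {36, 37} × {k, l, m} = {(36,k), (36,l), (36,m), (37,k), (37,l), (37,m)}
These 7 distinct sets form the basis B.
Close under arbitrary unions to get τ_{X×Y}; counting gives |τ_{X×Y}| = 9.


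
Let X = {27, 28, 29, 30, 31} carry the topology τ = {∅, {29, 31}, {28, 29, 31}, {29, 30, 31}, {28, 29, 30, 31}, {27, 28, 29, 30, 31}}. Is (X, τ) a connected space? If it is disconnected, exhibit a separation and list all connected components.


(X, τ) is connected.

Find clopen sets (U ∈ τ with X ∖ U ∈ τ):
  U = ∅, X ∖ U = {27, 28, 29, 30, 31} — both open, so U is clopen.
  U = {27, 28, 29, 30, 31}, X ∖ U = ∅ — both open, so U is clopen.
Only trivial clopens (∅ and X) exist, so (X, τ) is connected.
Compute connected components by grouping points that agree on all clopens:
  component: {27, 28, 29, 30, 31}


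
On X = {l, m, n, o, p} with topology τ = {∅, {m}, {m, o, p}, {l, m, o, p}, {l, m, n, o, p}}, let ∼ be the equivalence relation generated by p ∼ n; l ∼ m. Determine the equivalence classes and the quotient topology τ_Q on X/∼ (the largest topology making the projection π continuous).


X/∼ = {[l=m], [n=p], [o]}; |τ_Q| = 2.

Equivalence classes: [l=m], [n=p], [o].
Quotient map π: X → X/∼ sends l ↦ [l=m], m ↦ [l=m], n ↦ [n=p], o ↦ [o], p ↦ [n=p].
For each subset V ⊆ X/∼, compute π^{-1}(V) ⊆ X and check whether π^{-1}(V) ∈ τ. V is open in τ_Q iff π^{-1}(V) ∈ τ.
  V = {}: π^{-1}(V) = ∅ ∈ τ ✓.
  V = {[l=m]}: π^{-1}(V) = {l, m} ∉ τ ✗.
  V = {[n=p]}: π^{-1}(V) = {n, p} ∉ τ ✗.
  V = {[l=m], [n=p]}: π^{-1}(V) = {l, m, n, p} ∉ τ ✗.
  V = {[o]}: π^{-1}(V) = {o} ∉ τ ✗.
  V = {[l=m], [o]}: π^{-1}(V) = {l, m, o} ∉ τ ✗.
  V = {[n=p], [o]}: π^{-1}(V) = {n, o, p} ∉ τ ✗.
  V = {[l=m], [n=p], [o]}: π^{-1}(V) = {l, m, n, o, p} ∈ τ ✓.
Open sets in the quotient: τ_Q = {{}, {[l=m], [n=p], [o]}} (2 elements).


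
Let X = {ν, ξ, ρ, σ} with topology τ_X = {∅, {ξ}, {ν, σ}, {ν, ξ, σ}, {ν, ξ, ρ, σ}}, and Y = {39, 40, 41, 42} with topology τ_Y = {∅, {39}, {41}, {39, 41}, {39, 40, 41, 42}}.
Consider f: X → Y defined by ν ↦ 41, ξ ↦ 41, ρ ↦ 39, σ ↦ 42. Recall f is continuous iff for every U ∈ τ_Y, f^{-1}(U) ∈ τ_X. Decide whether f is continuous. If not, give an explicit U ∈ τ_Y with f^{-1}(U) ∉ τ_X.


f is NOT continuous.

Compute f^{-1}(U) for each U ∈ τ_Y:
  U = ∅: f^{-1}(U) = ∅ ∈ τ_X ✓.
  U = {39}: f^{-1}(U) = {ρ} ∉ τ_X ✗.
  U = {41}: f^{-1}(U) = {ν, ξ} ∉ τ_X ✗.
  U = {39, 41}: f^{-1}(U) = {ν, ξ, ρ} ∉ τ_X ✗.
  U = {39, 40, 41, 42}: f^{-1}(U) = {ν, ξ, ρ, σ} ∈ τ_X ✓.
Found U = {39} with f^{-1}(U) = {ρ} not in τ_X. Therefore f is NOT continuous.


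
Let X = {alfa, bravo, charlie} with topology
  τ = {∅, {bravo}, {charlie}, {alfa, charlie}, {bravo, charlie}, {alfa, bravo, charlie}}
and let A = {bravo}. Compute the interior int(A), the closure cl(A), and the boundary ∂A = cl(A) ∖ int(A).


int(A) = {bravo}, cl(A) = {bravo}, ∂A = ∅.

Closed sets in (X, τ) are complements of opens:
  closed(X, τ) = {∅, {alfa}, {bravo}, {alfa, bravo}, {alfa, charlie}, {alfa, bravo, charlie}}.
int(A) = ⋃ {U ∈ τ : U ⊆ A}. Opens contained in A: ∅, {bravo}.
Taking the union of these: int(A) = {bravo}.
cl(A) = ⋂ {C closed : A ⊆ C}. Closed sets containing A: {bravo}, {alfa, bravo}, {alfa, bravo, charlie}.
Intersecting these: cl(A) = {bravo}.
∂A = cl(A) ∖ int(A) = {bravo} ∖ {bravo} = ∅.


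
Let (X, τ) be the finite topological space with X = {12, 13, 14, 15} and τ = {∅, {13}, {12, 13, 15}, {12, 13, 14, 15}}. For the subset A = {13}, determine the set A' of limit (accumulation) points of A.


A' = {12, 14, 15}

For each x ∈ X, list the open sets U ∈ τ with x ∈ U, then check whether U ∩ (A ∖ {x}) ≠ ∅ for every such U.
  x = 12: opens ∋ x are {12, 13, 15}, {12, 13, 14, 15}; each meets A ∖ {12}, so x IS a limit point.
  x = 13: open {13} ∋ x has {13} ∩ (A ∖ {13}) = ∅, so x is NOT a limit point.
  x = 14: opens ∋ x are {12, 13, 14, 15}; each meets A ∖ {14}, so x IS a limit point.
  x = 15: opens ∋ x are {12, 13, 15}, {12, 13, 14, 15}; each meets A ∖ {15}, so x IS a limit point.
Collecting: A' = {12, 14, 15}.


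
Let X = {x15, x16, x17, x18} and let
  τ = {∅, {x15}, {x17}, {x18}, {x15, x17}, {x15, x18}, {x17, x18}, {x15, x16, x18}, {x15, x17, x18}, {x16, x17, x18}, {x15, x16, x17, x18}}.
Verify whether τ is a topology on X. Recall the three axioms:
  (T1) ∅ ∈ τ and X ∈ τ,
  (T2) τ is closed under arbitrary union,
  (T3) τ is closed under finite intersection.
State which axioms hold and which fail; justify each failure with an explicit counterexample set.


τ is NOT a topology on X.

Axiom (T1): ∅ ∈ τ? Yes; X ∈ τ? Yes.
Axiom (T2/T3): check pairwise unions and intersections of members of τ.
Counterexample for (T3): {x15, x16, x18} ∩ {x16, x17, x18} = {x16, x18} ∉ τ. Therefore τ is NOT a topology.


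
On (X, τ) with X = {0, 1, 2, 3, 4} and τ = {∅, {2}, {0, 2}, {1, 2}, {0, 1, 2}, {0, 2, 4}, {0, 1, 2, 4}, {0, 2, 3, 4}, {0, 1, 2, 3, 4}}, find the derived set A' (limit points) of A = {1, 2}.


A' = {0, 1, 3, 4}

For each x ∈ X, list the open sets U ∈ τ with x ∈ U, then check whether U ∩ (A ∖ {x}) ≠ ∅ for every such U.
  x = 0: opens ∋ x are {0, 2}, {0, 1, 2}, {0, 2, 4}, {0, 1, 2, 4}, {0, 2, 3, 4}, {0, 1, 2, 3, 4}; each meets A ∖ {0}, so x IS a limit point.
  x = 1: opens ∋ x are {1, 2}, {0, 1, 2}, {0, 1, 2, 4}, {0, 1, 2, 3, 4}; each meets A ∖ {1}, so x IS a limit point.
  x = 2: open {2} ∋ x has {2} ∩ (A ∖ {2}) = ∅, so x is NOT a limit point.
  x = 3: opens ∋ x are {0, 2, 3, 4}, {0, 1, 2, 3, 4}; each meets A ∖ {3}, so x IS a limit point.
  x = 4: opens ∋ x are {0, 2, 4}, {0, 1, 2, 4}, {0, 2, 3, 4}, {0, 1, 2, 3, 4}; each meets A ∖ {4}, so x IS a limit point.
Collecting: A' = {0, 1, 3, 4}.


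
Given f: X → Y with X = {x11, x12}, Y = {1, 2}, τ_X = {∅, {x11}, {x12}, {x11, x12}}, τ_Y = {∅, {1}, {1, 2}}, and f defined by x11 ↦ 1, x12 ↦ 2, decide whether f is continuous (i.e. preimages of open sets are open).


f IS continuous.

Compute f^{-1}(U) for each U ∈ τ_Y:
  U = ∅: f^{-1}(U) = ∅ ∈ τ_X ✓.
  U = {1}: f^{-1}(U) = {x11} ∈ τ_X ✓.
  U = {1, 2}: f^{-1}(U) = {x11, x12} ∈ τ_X ✓.
Every preimage lies in τ_X, so f IS continuous.


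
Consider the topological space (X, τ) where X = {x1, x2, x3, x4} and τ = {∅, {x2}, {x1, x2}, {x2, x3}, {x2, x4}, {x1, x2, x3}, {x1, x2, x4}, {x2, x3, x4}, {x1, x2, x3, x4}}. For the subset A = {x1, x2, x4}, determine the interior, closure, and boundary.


int(A) = {x1, x2, x4}, cl(A) = {x1, x2, x3, x4}, ∂A = {x3}.

Closed sets in (X, τ) are complements of opens:
  closed(X, τ) = {∅, {x1}, {x3}, {x4}, {x1, x3}, {x1, x4}, {x3, x4}, {x1, x3, x4}, {x1, x2, x3, x4}}.
int(A) = ⋃ {U ∈ τ : U ⊆ A}. Opens contained in A: ∅, {x2}, {x1, x2}, {x2, x4}, {x1, x2, x4}.
Taking the union of these: int(A) = {x1, x2, x4}.
cl(A) = ⋂ {C closed : A ⊆ C}. Closed sets containing A: {x1, x2, x3, x4}.
Intersecting these: cl(A) = {x1, x2, x3, x4}.
∂A = cl(A) ∖ int(A) = {x1, x2, x3, x4} ∖ {x1, x2, x4} = {x3}.


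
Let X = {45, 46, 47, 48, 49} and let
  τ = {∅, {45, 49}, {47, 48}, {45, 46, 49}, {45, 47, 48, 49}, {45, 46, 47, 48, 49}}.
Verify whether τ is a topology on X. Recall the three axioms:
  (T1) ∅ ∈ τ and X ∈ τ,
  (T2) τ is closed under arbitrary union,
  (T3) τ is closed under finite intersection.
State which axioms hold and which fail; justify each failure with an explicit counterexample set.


τ IS a topology on X.

Axiom (T1): ∅ ∈ τ? Yes; X ∈ τ? Yes.
Axiom (T2/T3): check pairwise unions and intersections of members of τ.
All pairwise intersections and unions checked — each lies in τ. Therefore τ satisfies (T1), (T2), (T3): it IS a topology on X.


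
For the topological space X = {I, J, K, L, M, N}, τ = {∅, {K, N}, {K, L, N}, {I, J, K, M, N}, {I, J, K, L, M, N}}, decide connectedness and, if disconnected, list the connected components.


(X, τ) is connected.

Find clopen sets (U ∈ τ with X ∖ U ∈ τ):
  U = ∅, X ∖ U = {I, J, K, L, M, N} — both open, so U is clopen.
  U = {I, J, K, L, M, N}, X ∖ U = ∅ — both open, so U is clopen.
Only trivial clopens (∅ and X) exist, so (X, τ) is connected.
Compute connected components by grouping points that agree on all clopens:
  component: {I, J, K, L, M, N}


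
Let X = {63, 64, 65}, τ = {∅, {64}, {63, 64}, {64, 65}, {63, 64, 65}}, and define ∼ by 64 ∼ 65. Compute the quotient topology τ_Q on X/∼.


X/∼ = {[63], [64=65]}; |τ_Q| = 3.

Equivalence classes: [63], [64=65].
Quotient map π: X → X/∼ sends 63 ↦ [63], 64 ↦ [64=65], 65 ↦ [64=65].
For each subset V ⊆ X/∼, compute π^{-1}(V) ⊆ X and check whether π^{-1}(V) ∈ τ. V is open in τ_Q iff π^{-1}(V) ∈ τ.
  V = {}: π^{-1}(V) = ∅ ∈ τ ✓.
  V = {[63]}: π^{-1}(V) = {63} ∉ τ ✗.
  V = {[64=65]}: π^{-1}(V) = {64, 65} ∈ τ ✓.
  V = {[63], [64=65]}: π^{-1}(V) = {63, 64, 65} ∈ τ ✓.
Open sets in the quotient: τ_Q = {{}, {[64=65]}, {[63], [64=65]}} (3 elements).


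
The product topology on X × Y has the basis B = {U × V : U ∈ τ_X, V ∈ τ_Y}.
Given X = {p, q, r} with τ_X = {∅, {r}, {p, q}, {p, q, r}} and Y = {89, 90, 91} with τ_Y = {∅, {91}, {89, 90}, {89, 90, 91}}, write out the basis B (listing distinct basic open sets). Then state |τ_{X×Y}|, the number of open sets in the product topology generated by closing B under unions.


Basis B = {∅ × ∅, {r} × {91}, {p, q} × {91}, {r} × {89, 90}, {p, q, r} × {91}, {r} × {89, 90, 91}, {p, q} × {89, 90}, {p, q} × {89, 90, 91}, {p, q, r} × {89, 90}, {p, q, r} × {89, 90, 91}}; |τ_{X×Y}| = 16.

Enumerate products U × V with U ∈ τ_X, V ∈ τ_Y (deduplicated):
  ∅ × ∅ = {} (∅)
  {r} × {91} = {(r,91)}
  {p, q} × {91} = {(p,91), (q,91)}
  {r} × {89, 90} = {(r,89), (r,90)}
  {p, q, r} × {91} = {(p,91), (q,91), (r,91)}
  {r} × {89, 90, 91} = {(r,89), (r,90), (r,91)}
  {p, q} × {89, 90} = {(p,89), (p,90), (q,89), (q,90)}
  {p, q} × {89, 90, 91} = {(p,89), (p,90), (p,91), (q,89), (q,90), (q,91)}
  {p, q, r} × {89, 90} = {(p,89), (p,90), (q,89), (q,90), (r,89), (r,90)}
  {p, q, r} × {89, 90, 91} = {(p,89), (p,90), (p,91), (q,89), (q,90), (q,91), (r,89), (r,90), (r,91)}
These 10 distinct sets form the basis B.
Close under arbitrary unions to get τ_{X×Y}; counting gives |τ_{X×Y}| = 16.


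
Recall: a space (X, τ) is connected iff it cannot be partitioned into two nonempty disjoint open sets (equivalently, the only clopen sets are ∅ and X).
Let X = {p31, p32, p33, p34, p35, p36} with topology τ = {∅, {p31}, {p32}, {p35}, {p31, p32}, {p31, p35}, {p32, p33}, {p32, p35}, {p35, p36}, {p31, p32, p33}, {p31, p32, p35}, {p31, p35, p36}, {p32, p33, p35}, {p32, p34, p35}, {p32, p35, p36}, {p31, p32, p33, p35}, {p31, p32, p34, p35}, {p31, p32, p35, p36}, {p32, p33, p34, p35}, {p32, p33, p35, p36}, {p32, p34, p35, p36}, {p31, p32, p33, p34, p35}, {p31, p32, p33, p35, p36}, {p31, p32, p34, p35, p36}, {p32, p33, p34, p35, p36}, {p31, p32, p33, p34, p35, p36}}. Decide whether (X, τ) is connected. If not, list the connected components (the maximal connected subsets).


(X, τ) is disconnected; components = [{p31}, {p32, p33, p34, p35, p36}].

Find clopen sets (U ∈ τ with X ∖ U ∈ τ):
  U = ∅, X ∖ U = {p31, p32, p33, p34, p35, p36} — both open, so U is clopen.
  U = {p31}, X ∖ U = {p32, p33, p34, p35, p36} — both open, so U is clopen.
  U = {p32, p33, p34, p35, p36}, X ∖ U = {p31} — both open, so U is clopen.
  U = {p31, p32, p33, p34, p35, p36}, X ∖ U = ∅ — both open, so U is clopen.
Nontrivial clopen(s) exist: e.g. {p31}. So (X, τ) is disconnected.
Compute connected components by grouping points that agree on all clopens:
  component: {p31}
  component: {p32, p33, p34, p35, p36}


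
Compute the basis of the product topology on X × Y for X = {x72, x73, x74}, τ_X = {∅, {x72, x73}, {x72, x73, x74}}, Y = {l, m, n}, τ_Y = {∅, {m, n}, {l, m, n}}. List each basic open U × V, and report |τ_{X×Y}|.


Basis B = {∅ × ∅, {x72, x73} × {m, n}, {x72, x73} × {l, m, n}, {x72, x73, x74} × {m, n}, {x72, x73, x74} × {l, m, n}}; |τ_{X×Y}| = 6.

Enumerate products U × V with U ∈ τ_X, V ∈ τ_Y (deduplicated):
  ∅ × ∅ = {} (∅)
  {x72, x73} × {m, n} = {(x72,m), (x72,n), (x73,m), (x73,n)}
  {x72, x73} × {l, m, n} = {(x72,l), (x72,m), (x72,n), (x73,l), (x73,m), (x73,n)}
  {x72, x73, x74} × {m, n} = {(x72,m), (x72,n), (x73,m), (x73,n), (x74,m), (x74,n)}
  {x72, x73, x74} × {l, m, n} = {(x72,l), (x72,m), (x72,n), (x73,l), (x73,m), (x73,n), (x74,l), (x74,m), (x74,n)}
These 5 distinct sets form the basis B.
Close under arbitrary unions to get τ_{X×Y}; counting gives |τ_{X×Y}| = 6.


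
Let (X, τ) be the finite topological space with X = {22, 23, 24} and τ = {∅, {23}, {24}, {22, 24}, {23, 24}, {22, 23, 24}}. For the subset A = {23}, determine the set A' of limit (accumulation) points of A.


A' = ∅

For each x ∈ X, list the open sets U ∈ τ with x ∈ U, then check whether U ∩ (A ∖ {x}) ≠ ∅ for every such U.
  x = 22: open {22, 24} ∋ x has {22, 24} ∩ (A ∖ {22}) = ∅, so x is NOT a limit point.
  x = 23: open {23} ∋ x has {23} ∩ (A ∖ {23}) = ∅, so x is NOT a limit point.
  x = 24: open {24} ∋ x has {24} ∩ (A ∖ {24}) = ∅, so x is NOT a limit point.
Collecting: A' = ∅.


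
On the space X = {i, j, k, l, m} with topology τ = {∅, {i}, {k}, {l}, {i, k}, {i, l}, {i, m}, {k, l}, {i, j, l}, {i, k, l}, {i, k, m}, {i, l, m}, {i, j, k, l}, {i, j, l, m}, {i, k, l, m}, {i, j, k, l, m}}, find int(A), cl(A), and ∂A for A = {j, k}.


int(A) = {k}, cl(A) = {j, k}, ∂A = {j}.

Closed sets in (X, τ) are complements of opens:
  closed(X, τ) = {∅, {j}, {k}, {m}, {j, k}, {j, l}, {j, m}, {k, m}, {i, j, m}, {j, k, l}, {j, k, m}, {j, l, m}, {i, j, k, m}, {i, j, l, m}, {j, k, l, m}, {i, j, k, l, m}}.
int(A) = ⋃ {U ∈ τ : U ⊆ A}. Opens contained in A: ∅, {k}.
Taking the union of these: int(A) = {k}.
cl(A) = ⋂ {C closed : A ⊆ C}. Closed sets containing A: {j, k}, {j, k, l}, {j, k, m}, {i, j, k, m}, {j, k, l, m}, {i, j, k, l, m}.
Intersecting these: cl(A) = {j, k}.
∂A = cl(A) ∖ int(A) = {j, k} ∖ {k} = {j}.


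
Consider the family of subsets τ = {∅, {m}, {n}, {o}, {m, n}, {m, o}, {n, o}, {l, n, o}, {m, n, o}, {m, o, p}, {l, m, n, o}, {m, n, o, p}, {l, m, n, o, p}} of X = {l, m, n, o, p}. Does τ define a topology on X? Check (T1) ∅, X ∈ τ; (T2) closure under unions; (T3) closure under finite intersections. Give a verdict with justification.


τ IS a topology on X.

Axiom (T1): ∅ ∈ τ? Yes; X ∈ τ? Yes.
Axiom (T2/T3): check pairwise unions and intersections of members of τ.
All pairwise intersections and unions checked — each lies in τ. Therefore τ satisfies (T1), (T2), (T3): it IS a topology on X.


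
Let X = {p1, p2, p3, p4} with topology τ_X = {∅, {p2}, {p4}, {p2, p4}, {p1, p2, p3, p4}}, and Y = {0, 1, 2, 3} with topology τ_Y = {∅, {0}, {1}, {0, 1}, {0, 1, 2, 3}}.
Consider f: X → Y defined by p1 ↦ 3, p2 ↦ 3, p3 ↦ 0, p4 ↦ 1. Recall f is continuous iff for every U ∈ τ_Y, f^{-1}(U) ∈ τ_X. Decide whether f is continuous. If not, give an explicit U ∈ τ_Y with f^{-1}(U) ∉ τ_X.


f is NOT continuous.

Compute f^{-1}(U) for each U ∈ τ_Y:
  U = ∅: f^{-1}(U) = ∅ ∈ τ_X ✓.
  U = {0}: f^{-1}(U) = {p3} ∉ τ_X ✗.
  U = {1}: f^{-1}(U) = {p4} ∈ τ_X ✓.
  U = {0, 1}: f^{-1}(U) = {p3, p4} ∉ τ_X ✗.
  U = {0, 1, 2, 3}: f^{-1}(U) = {p1, p2, p3, p4} ∈ τ_X ✓.
Found U = {0} with f^{-1}(U) = {p3} not in τ_X. Therefore f is NOT continuous.


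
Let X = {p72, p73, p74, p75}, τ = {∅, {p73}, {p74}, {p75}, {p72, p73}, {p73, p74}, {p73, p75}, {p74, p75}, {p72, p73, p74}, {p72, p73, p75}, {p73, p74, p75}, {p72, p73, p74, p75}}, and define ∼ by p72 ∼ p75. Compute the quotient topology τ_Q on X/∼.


X/∼ = {[p72=p75], [p73], [p74]}; |τ_Q| = 6.

Equivalence classes: [p72=p75], [p73], [p74].
Quotient map π: X → X/∼ sends p72 ↦ [p72=p75], p73 ↦ [p73], p74 ↦ [p74], p75 ↦ [p72=p75].
For each subset V ⊆ X/∼, compute π^{-1}(V) ⊆ X and check whether π^{-1}(V) ∈ τ. V is open in τ_Q iff π^{-1}(V) ∈ τ.
  V = {}: π^{-1}(V) = ∅ ∈ τ ✓.
  V = {[p72=p75]}: π^{-1}(V) = {p72, p75} ∉ τ ✗.
  V = {[p73]}: π^{-1}(V) = {p73} ∈ τ ✓.
  V = {[p72=p75], [p73]}: π^{-1}(V) = {p72, p73, p75} ∈ τ ✓.
  V = {[p74]}: π^{-1}(V) = {p74} ∈ τ ✓.
  V = {[p72=p75], [p74]}: π^{-1}(V) = {p72, p74, p75} ∉ τ ✗.
  V = {[p73], [p74]}: π^{-1}(V) = {p73, p74} ∈ τ ✓.
  V = {[p72=p75], [p73], [p74]}: π^{-1}(V) = {p72, p73, p74, p75} ∈ τ ✓.
Open sets in the quotient: τ_Q = {{}, {[p73]}, {[p72=p75], [p73]}, {[p74]}, {[p73], [p74]}, {[p72=p75], [p73], [p74]}} (6 elements).


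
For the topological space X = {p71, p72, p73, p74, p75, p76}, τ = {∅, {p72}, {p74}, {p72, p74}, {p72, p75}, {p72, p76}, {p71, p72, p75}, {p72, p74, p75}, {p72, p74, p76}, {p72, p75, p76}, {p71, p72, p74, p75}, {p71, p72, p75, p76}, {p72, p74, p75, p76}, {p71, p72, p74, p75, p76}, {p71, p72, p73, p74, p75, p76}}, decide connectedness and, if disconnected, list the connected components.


(X, τ) is connected.

Find clopen sets (U ∈ τ with X ∖ U ∈ τ):
  U = ∅, X ∖ U = {p71, p72, p73, p74, p75, p76} — both open, so U is clopen.
  U = {p71, p72, p73, p74, p75, p76}, X ∖ U = ∅ — both open, so U is clopen.
Only trivial clopens (∅ and X) exist, so (X, τ) is connected.
Compute connected components by grouping points that agree on all clopens:
  component: {p71, p72, p73, p74, p75, p76}


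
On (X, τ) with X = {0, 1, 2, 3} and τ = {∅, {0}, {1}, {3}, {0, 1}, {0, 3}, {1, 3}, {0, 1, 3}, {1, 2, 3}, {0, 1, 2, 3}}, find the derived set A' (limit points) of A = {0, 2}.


A' = ∅

For each x ∈ X, list the open sets U ∈ τ with x ∈ U, then check whether U ∩ (A ∖ {x}) ≠ ∅ for every such U.
  x = 0: open {0} ∋ x has {0} ∩ (A ∖ {0}) = ∅, so x is NOT a limit point.
  x = 1: open {1} ∋ x has {1} ∩ (A ∖ {1}) = ∅, so x is NOT a limit point.
  x = 2: open {1, 2, 3} ∋ x has {1, 2, 3} ∩ (A ∖ {2}) = ∅, so x is NOT a limit point.
  x = 3: open {3} ∋ x has {3} ∩ (A ∖ {3}) = ∅, so x is NOT a limit point.
Collecting: A' = ∅.


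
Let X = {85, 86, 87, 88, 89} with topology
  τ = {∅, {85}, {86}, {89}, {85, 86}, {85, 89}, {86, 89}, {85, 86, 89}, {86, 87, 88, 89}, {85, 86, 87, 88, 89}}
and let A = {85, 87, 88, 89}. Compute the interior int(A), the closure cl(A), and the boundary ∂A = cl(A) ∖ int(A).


int(A) = {85, 89}, cl(A) = {85, 87, 88, 89}, ∂A = {87, 88}.

Closed sets in (X, τ) are complements of opens:
  closed(X, τ) = {∅, {85}, {87, 88}, {85, 87, 88}, {86, 87, 88}, {87, 88, 89}, {85, 86, 87, 88}, {85, 87, 88, 89}, {86, 87, 88, 89}, {85, 86, 87, 88, 89}}.
int(A) = ⋃ {U ∈ τ : U ⊆ A}. Opens contained in A: ∅, {85}, {89}, {85, 89}.
Taking the union of these: int(A) = {85, 89}.
cl(A) = ⋂ {C closed : A ⊆ C}. Closed sets containing A: {85, 87, 88, 89}, {85, 86, 87, 88, 89}.
Intersecting these: cl(A) = {85, 87, 88, 89}.
∂A = cl(A) ∖ int(A) = {85, 87, 88, 89} ∖ {85, 89} = {87, 88}.


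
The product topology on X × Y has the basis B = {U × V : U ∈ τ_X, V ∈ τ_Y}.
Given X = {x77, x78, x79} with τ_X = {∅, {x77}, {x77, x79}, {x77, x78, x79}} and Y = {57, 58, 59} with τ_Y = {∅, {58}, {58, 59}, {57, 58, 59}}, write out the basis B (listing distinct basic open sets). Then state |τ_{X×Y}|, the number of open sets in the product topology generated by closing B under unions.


Basis B = {∅ × ∅, {x77} × {58}, {x77} × {58, 59}, {x77, x79} × {58}, {x77} × {57, 58, 59}, {x77, x78, x79} × {58}, {x77, x79} × {58, 59}, {x77, x79} × {57, 58, 59}, {x77, x78, x79} × {58, 59}, {x77, x78, x79} × {57, 58, 59}}; |τ_{X×Y}| = 20.

Enumerate products U × V with U ∈ τ_X, V ∈ τ_Y (deduplicated):
  ∅ × ∅ = {} (∅)
  {x77} × {58} = {(x77,58)}
  {x77} × {58, 59} = {(x77,58), (x77,59)}
  {x77, x79} × {58} = {(x77,58), (x79,58)}
  {x77} × {57, 58, 59} = {(x77,57), (x77,58), (x77,59)}
  {x77, x78, x79} × {58} = {(x77,58), (x78,58), (x79,58)}
  {x77, x79} × {58, 59} = {(x77,58), (x77,59), (x79,58), (x79,59)}
  {x77, x79} × {57, 58, 59} = {(x77,57), (x77,58), (x77,59), (x79,57), (x79,58), (x79,59)}
  {x77, x78, x79} × {58, 59} = {(x77,58), (x77,59), (x78,58), (x78,59), (x79,58), (x79,59)}
  {x77, x78, x79} × {57, 58, 59} = {(x77,57), (x77,58), (x77,59), (x78,57), (x78,58), (x78,59), (x79,57), (x79,58), (x79,59)}
These 10 distinct sets form the basis B.
Close under arbitrary unions to get τ_{X×Y}; counting gives |τ_{X×Y}| = 20.


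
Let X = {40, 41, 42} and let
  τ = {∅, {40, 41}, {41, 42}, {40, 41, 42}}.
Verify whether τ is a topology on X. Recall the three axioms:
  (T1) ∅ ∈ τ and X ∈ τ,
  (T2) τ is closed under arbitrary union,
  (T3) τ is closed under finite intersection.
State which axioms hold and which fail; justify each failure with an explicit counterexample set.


τ is NOT a topology on X.

Axiom (T1): ∅ ∈ τ? Yes; X ∈ τ? Yes.
Axiom (T2/T3): check pairwise unions and intersections of members of τ.
Counterexample for (T3): {40, 41} ∩ {41, 42} = {41} ∉ τ. Therefore τ is NOT a topology.


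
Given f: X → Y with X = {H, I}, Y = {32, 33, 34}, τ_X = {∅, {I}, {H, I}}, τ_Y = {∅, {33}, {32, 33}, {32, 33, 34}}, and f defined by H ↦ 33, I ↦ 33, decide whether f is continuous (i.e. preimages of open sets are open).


f IS continuous.

Compute f^{-1}(U) for each U ∈ τ_Y:
  U = ∅: f^{-1}(U) = ∅ ∈ τ_X ✓.
  U = {33}: f^{-1}(U) = {H, I} ∈ τ_X ✓.
  U = {32, 33}: f^{-1}(U) = {H, I} ∈ τ_X ✓.
  U = {32, 33, 34}: f^{-1}(U) = {H, I} ∈ τ_X ✓.
Every preimage lies in τ_X, so f IS continuous.


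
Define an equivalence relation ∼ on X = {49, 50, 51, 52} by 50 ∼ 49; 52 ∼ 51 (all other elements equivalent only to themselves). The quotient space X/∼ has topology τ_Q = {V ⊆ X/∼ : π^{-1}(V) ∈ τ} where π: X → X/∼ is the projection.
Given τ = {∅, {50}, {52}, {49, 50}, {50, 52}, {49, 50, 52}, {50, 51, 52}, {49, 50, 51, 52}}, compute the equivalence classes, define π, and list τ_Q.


X/∼ = {[49=50], [51=52]}; |τ_Q| = 3.

Equivalence classes: [49=50], [51=52].
Quotient map π: X → X/∼ sends 49 ↦ [49=50], 50 ↦ [49=50], 51 ↦ [51=52], 52 ↦ [51=52].
For each subset V ⊆ X/∼, compute π^{-1}(V) ⊆ X and check whether π^{-1}(V) ∈ τ. V is open in τ_Q iff π^{-1}(V) ∈ τ.
  V = {}: π^{-1}(V) = ∅ ∈ τ ✓.
  V = {[49=50]}: π^{-1}(V) = {49, 50} ∈ τ ✓.
  V = {[51=52]}: π^{-1}(V) = {51, 52} ∉ τ ✗.
  V = {[49=50], [51=52]}: π^{-1}(V) = {49, 50, 51, 52} ∈ τ ✓.
Open sets in the quotient: τ_Q = {{}, {[49=50]}, {[49=50], [51=52]}} (3 elements).


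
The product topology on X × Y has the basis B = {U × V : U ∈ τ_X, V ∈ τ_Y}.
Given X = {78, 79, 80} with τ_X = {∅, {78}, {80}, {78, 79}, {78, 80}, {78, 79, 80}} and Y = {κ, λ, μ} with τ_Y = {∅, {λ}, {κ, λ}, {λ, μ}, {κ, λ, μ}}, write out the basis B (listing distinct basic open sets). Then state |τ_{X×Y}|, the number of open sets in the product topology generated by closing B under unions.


Basis B = {∅ × ∅, {78} × {λ}, {80} × {λ}, {78} × {κ, λ}, {78} × {λ, μ}, {78, 79} × {λ}, {78, 80} × {λ}, {80} × {κ, λ}, {80} × {λ, μ}, {78} × {κ, λ, μ}, {78, 79, 80} × {λ}, {80} × {κ, λ, μ}, {78, 79} × {κ, λ}, {78, 80} × {κ, λ}, {78, 79} × {λ, μ}, {78, 80} × {λ, μ}, {78, 79} × {κ, λ, μ}, {78, 80} × {κ, λ, μ}, {78, 79, 80} × {κ, λ}, {78, 79, 80} × {λ, μ}, {78, 79, 80} × {κ, λ, μ}}; |τ_{X×Y}| = 70.

Enumerate products U × V with U ∈ τ_X, V ∈ τ_Y (deduplicated):
  ∅ × ∅ = {} (∅)
  {78} × {λ} = {(78,λ)}
  {80} × {λ} = {(80,λ)}
  {78} × {κ, λ} = {(78,κ), (78,λ)}
  {78} × {λ, μ} = {(78,λ), (78,μ)}
  {78, 79} × {λ} = {(78,λ), (79,λ)}
  {78, 80} × {λ} = {(78,λ), (80,λ)}
  {80} × {κ, λ} = {(80,κ), (80,λ)}
  {80} × {λ, μ} = {(80,λ), (80,μ)}
  {78} × {κ, λ, μ} = {(78,κ), (78,λ), (78,μ)}
  {78, 79, 80} × {λ} = {(78,λ), (79,λ), (80,λ)}
  {80} × {κ, λ, μ} = {(80,κ), (80,λ), (80,μ)}
  {78, 79} × {κ, λ} = {(78,κ), (78,λ), (79,κ), (79,λ)}
  {78, 80} × {κ, λ} = {(78,κ), (78,λ), (80,κ), (80,λ)}
  {78, 79} × {λ, μ} = {(78,λ), (78,μ), (79,λ), (79,μ)}
  {78, 80} × {λ, μ} = {(78,λ), (78,μ), (80,λ), (80,μ)}
  {78, 79} × {κ, λ, μ} = {(78,κ), (78,λ), (78,μ), (79,κ), (79,λ), (79,μ)}
  {78, 80} × {κ, λ, μ} = {(78,κ), (78,λ), (78,μ), (80,κ), (80,λ), (80,μ)}
  {78, 79, 80} × {κ, λ} = {(78,κ), (78,λ), (79,κ), (79,λ), (80,κ), (80,λ)}
  {78, 79, 80} × {λ, μ} = {(78,λ), (78,μ), (79,λ), (79,μ), (80,λ), (80,μ)}
  {78, 79, 80} × {κ, λ, μ} = {(78,κ), (78,λ), (78,μ), (79,κ), (79,λ), (79,μ), (80,κ), (80,λ), (80,μ)}
These 21 distinct sets form the basis B.
Close under arbitrary unions to get τ_{X×Y}; counting gives |τ_{X×Y}| = 70.


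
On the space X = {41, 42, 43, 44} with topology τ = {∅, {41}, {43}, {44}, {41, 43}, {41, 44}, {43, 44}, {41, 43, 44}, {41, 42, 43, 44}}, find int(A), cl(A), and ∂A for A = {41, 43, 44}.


int(A) = {41, 43, 44}, cl(A) = {41, 42, 43, 44}, ∂A = {42}.

Closed sets in (X, τ) are complements of opens:
  closed(X, τ) = {∅, {42}, {41, 42}, {42, 43}, {42, 44}, {41, 42, 43}, {41, 42, 44}, {42, 43, 44}, {41, 42, 43, 44}}.
int(A) = ⋃ {U ∈ τ : U ⊆ A}. Opens contained in A: ∅, {41}, {43}, {44}, {41, 43}, {41, 44}, {43, 44}, {41, 43, 44}.
Taking the union of these: int(A) = {41, 43, 44}.
cl(A) = ⋂ {C closed : A ⊆ C}. Closed sets containing A: {41, 42, 43, 44}.
Intersecting these: cl(A) = {41, 42, 43, 44}.
∂A = cl(A) ∖ int(A) = {41, 42, 43, 44} ∖ {41, 43, 44} = {42}.


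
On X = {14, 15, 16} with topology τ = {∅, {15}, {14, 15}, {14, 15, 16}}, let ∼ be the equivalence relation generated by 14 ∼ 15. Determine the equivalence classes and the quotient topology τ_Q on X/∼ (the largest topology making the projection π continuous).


X/∼ = {[14=15], [16]}; |τ_Q| = 3.

Equivalence classes: [14=15], [16].
Quotient map π: X → X/∼ sends 14 ↦ [14=15], 15 ↦ [14=15], 16 ↦ [16].
For each subset V ⊆ X/∼, compute π^{-1}(V) ⊆ X and check whether π^{-1}(V) ∈ τ. V is open in τ_Q iff π^{-1}(V) ∈ τ.
  V = {}: π^{-1}(V) = ∅ ∈ τ ✓.
  V = {[14=15]}: π^{-1}(V) = {14, 15} ∈ τ ✓.
  V = {[16]}: π^{-1}(V) = {16} ∉ τ ✗.
  V = {[14=15], [16]}: π^{-1}(V) = {14, 15, 16} ∈ τ ✓.
Open sets in the quotient: τ_Q = {{}, {[14=15]}, {[14=15], [16]}} (3 elements).


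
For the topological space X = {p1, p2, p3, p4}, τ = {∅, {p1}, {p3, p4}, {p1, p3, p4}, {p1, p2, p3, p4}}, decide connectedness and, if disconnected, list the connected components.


(X, τ) is connected.

Find clopen sets (U ∈ τ with X ∖ U ∈ τ):
  U = ∅, X ∖ U = {p1, p2, p3, p4} — both open, so U is clopen.
  U = {p1, p2, p3, p4}, X ∖ U = ∅ — both open, so U is clopen.
Only trivial clopens (∅ and X) exist, so (X, τ) is connected.
Compute connected components by grouping points that agree on all clopens:
  component: {p1, p2, p3, p4}


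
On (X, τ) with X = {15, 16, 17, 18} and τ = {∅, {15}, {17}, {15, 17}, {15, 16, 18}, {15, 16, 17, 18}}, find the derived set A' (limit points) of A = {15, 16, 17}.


A' = {16, 18}

For each x ∈ X, list the open sets U ∈ τ with x ∈ U, then check whether U ∩ (A ∖ {x}) ≠ ∅ for every such U.
  x = 15: open {15} ∋ x has {15} ∩ (A ∖ {15}) = ∅, so x is NOT a limit point.
  x = 16: opens ∋ x are {15, 16, 18}, {15, 16, 17, 18}; each meets A ∖ {16}, so x IS a limit point.
  x = 17: open {17} ∋ x has {17} ∩ (A ∖ {17}) = ∅, so x is NOT a limit point.
  x = 18: opens ∋ x are {15, 16, 18}, {15, 16, 17, 18}; each meets A ∖ {18}, so x IS a limit point.
Collecting: A' = {16, 18}.


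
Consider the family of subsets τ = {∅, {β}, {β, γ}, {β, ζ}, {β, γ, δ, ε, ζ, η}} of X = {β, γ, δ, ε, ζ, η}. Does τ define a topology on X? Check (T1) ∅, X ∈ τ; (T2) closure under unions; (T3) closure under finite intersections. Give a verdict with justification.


τ is NOT a topology on X.

Axiom (T1): ∅ ∈ τ? Yes; X ∈ τ? Yes.
Axiom (T2/T3): check pairwise unions and intersections of members of τ.
Counterexample for (T2): {β, γ} ∪ {β, ζ} = {β, γ, ζ} ∉ τ. Therefore τ is NOT a topology.


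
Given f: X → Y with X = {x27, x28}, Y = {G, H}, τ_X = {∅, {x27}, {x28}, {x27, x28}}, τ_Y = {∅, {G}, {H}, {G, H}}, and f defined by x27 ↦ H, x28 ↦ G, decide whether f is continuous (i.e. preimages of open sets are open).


f IS continuous.

Compute f^{-1}(U) for each U ∈ τ_Y:
  U = ∅: f^{-1}(U) = ∅ ∈ τ_X ✓.
  U = {G}: f^{-1}(U) = {x28} ∈ τ_X ✓.
  U = {H}: f^{-1}(U) = {x27} ∈ τ_X ✓.
  U = {G, H}: f^{-1}(U) = {x27, x28} ∈ τ_X ✓.
Every preimage lies in τ_X, so f IS continuous.


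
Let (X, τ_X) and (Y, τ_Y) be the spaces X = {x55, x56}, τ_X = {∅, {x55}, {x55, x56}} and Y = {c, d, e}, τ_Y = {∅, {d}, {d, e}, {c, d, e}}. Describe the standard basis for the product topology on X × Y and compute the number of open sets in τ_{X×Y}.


Basis B = {∅ × ∅, {x55} × {d}, {x55} × {d, e}, {x55, x56} × {d}, {x55} × {c, d, e}, {x55, x56} × {d, e}, {x55, x56} × {c, d, e}}; |τ_{X×Y}| = 10.

Enumerate products U × V with U ∈ τ_X, V ∈ τ_Y (deduplicated):
  ∅ × ∅ = {} (∅)
  {x55} × {d} = {(x55,d)}
  {x55} × {d, e} = {(x55,d), (x55,e)}
  {x55, x56} × {d} = {(x55,d), (x56,d)}
  {x55} × {c, d, e} = {(x55,c), (x55,d), (x55,e)}
  {x55, x56} × {d, e} = {(x55,d), (x55,e), (x56,d), (x56,e)}
  {x55, x56} × {c, d, e} = {(x55,c), (x55,d), (x55,e), (x56,c), (x56,d), (x56,e)}
These 7 distinct sets form the basis B.
Close under arbitrary unions to get τ_{X×Y}; counting gives |τ_{X×Y}| = 10.


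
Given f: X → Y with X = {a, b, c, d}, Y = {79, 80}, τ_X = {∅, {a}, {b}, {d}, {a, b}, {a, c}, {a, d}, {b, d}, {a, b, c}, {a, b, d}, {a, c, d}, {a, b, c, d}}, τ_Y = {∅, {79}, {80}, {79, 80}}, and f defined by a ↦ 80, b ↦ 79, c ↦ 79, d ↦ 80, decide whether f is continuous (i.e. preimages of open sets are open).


f is NOT continuous.

Compute f^{-1}(U) for each U ∈ τ_Y:
  U = ∅: f^{-1}(U) = ∅ ∈ τ_X ✓.
  U = {79}: f^{-1}(U) = {b, c} ∉ τ_X ✗.
  U = {80}: f^{-1}(U) = {a, d} ∈ τ_X ✓.
  U = {79, 80}: f^{-1}(U) = {a, b, c, d} ∈ τ_X ✓.
Found U = {79} with f^{-1}(U) = {b, c} not in τ_X. Therefore f is NOT continuous.


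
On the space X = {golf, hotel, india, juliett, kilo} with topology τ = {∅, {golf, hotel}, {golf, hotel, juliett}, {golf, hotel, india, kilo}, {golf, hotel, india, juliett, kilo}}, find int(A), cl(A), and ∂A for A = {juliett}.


int(A) = ∅, cl(A) = {juliett}, ∂A = {juliett}.

Closed sets in (X, τ) are complements of opens:
  closed(X, τ) = {∅, {juliett}, {india, kilo}, {india, juliett, kilo}, {golf, hotel, india, juliett, kilo}}.
int(A) = ⋃ {U ∈ τ : U ⊆ A}. Opens contained in A: ∅.
Taking the union of these: int(A) = ∅.
cl(A) = ⋂ {C closed : A ⊆ C}. Closed sets containing A: {juliett}, {india, juliett, kilo}, {golf, hotel, india, juliett, kilo}.
Intersecting these: cl(A) = {juliett}.
∂A = cl(A) ∖ int(A) = {juliett} ∖ ∅ = {juliett}.


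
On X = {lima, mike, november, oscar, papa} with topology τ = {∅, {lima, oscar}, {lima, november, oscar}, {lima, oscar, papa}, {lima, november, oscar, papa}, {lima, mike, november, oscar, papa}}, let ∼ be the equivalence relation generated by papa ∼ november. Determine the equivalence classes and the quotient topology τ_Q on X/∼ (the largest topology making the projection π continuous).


X/∼ = {[lima], [mike], [november=papa], [oscar]}; |τ_Q| = 4.

Equivalence classes: [lima], [mike], [november=papa], [oscar].
Quotient map π: X → X/∼ sends lima ↦ [lima], mike ↦ [mike], november ↦ [november=papa], oscar ↦ [oscar], papa ↦ [november=papa].
For each subset V ⊆ X/∼, compute π^{-1}(V) ⊆ X and check whether π^{-1}(V) ∈ τ. V is open in τ_Q iff π^{-1}(V) ∈ τ.
  V = {}: π^{-1}(V) = ∅ ∈ τ ✓.
  V = {[lima]}: π^{-1}(V) = {lima} ∉ τ ✗.
  V = {[mike]}: π^{-1}(V) = {mike} ∉ τ ✗.
  V = {[lima], [mike]}: π^{-1}(V) = {lima, mike} ∉ τ ✗.
  V = {[november=papa]}: π^{-1}(V) = {november, papa} ∉ τ ✗.
  V = {[lima], [november=papa]}: π^{-1}(V) = {lima, november, papa} ∉ τ ✗.
  V = {[mike], [november=papa]}: π^{-1}(V) = {mike, november, papa} ∉ τ ✗.
  V = {[lima], [mike], [november=papa]}: π^{-1}(V) = {lima, mike, november, papa} ∉ τ ✗.
  V = {[oscar]}: π^{-1}(V) = {oscar} ∉ τ ✗.
  V = {[lima], [oscar]}: π^{-1}(V) = {lima, oscar} ∈ τ ✓.
  V = {[mike], [oscar]}: π^{-1}(V) = {mike, oscar} ∉ τ ✗.
  V = {[lima], [mike], [oscar]}: π^{-1}(V) = {lima, mike, oscar} ∉ τ ✗.
  V = {[november=papa], [oscar]}: π^{-1}(V) = {november, oscar, papa} ∉ τ ✗.
  V = {[lima], [november=papa], [oscar]}: π^{-1}(V) = {lima, november, oscar, papa} ∈ τ ✓.
  V = {[mike], [november=papa], [oscar]}: π^{-1}(V) = {mike, november, oscar, papa} ∉ τ ✗.
  V = {[lima], [mike], [november=papa], [oscar]}: π^{-1}(V) = {lima, mike, november, oscar, papa} ∈ τ ✓.
Open sets in the quotient: τ_Q = {{}, {[lima], [oscar]}, {[lima], [november=papa], [oscar]}, {[lima], [mike], [november=papa], [oscar]}} (4 elements).


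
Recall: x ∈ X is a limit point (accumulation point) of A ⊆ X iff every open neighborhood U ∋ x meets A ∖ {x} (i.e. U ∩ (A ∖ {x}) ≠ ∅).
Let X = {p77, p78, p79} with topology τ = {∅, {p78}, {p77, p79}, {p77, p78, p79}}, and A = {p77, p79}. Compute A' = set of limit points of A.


A' = {p77, p79}

For each x ∈ X, list the open sets U ∈ τ with x ∈ U, then check whether U ∩ (A ∖ {x}) ≠ ∅ for every such U.
  x = p77: opens ∋ x are {p77, p79}, {p77, p78, p79}; each meets A ∖ {p77}, so x IS a limit point.
  x = p78: open {p78} ∋ x has {p78} ∩ (A ∖ {p78}) = ∅, so x is NOT a limit point.
  x = p79: opens ∋ x are {p77, p79}, {p77, p78, p79}; each meets A ∖ {p79}, so x IS a limit point.
Collecting: A' = {p77, p79}.


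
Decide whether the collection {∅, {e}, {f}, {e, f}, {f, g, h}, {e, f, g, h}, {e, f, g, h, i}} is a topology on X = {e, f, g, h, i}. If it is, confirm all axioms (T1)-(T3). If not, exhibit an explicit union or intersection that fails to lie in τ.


τ IS a topology on X.

Axiom (T1): ∅ ∈ τ? Yes; X ∈ τ? Yes.
Axiom (T2/T3): check pairwise unions and intersections of members of τ.
All pairwise intersections and unions checked — each lies in τ. Therefore τ satisfies (T1), (T2), (T3): it IS a topology on X.


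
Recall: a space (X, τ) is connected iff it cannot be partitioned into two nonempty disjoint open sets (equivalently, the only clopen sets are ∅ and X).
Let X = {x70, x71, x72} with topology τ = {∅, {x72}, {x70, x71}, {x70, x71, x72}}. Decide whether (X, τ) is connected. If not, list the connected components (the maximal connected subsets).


(X, τ) is disconnected; components = [{x72}, {x70, x71}].

Find clopen sets (U ∈ τ with X ∖ U ∈ τ):
  U = ∅, X ∖ U = {x70, x71, x72} — both open, so U is clopen.
  U = {x72}, X ∖ U = {x70, x71} — both open, so U is clopen.
  U = {x70, x71}, X ∖ U = {x72} — both open, so U is clopen.
  U = {x70, x71, x72}, X ∖ U = ∅ — both open, so U is clopen.
Nontrivial clopen(s) exist: e.g. {x70, x71}. So (X, τ) is disconnected.
Compute connected components by grouping points that agree on all clopens:
  component: {x72}
  component: {x70, x71}


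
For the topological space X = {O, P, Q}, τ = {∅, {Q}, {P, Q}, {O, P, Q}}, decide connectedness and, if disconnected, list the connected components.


(X, τ) is connected.

Find clopen sets (U ∈ τ with X ∖ U ∈ τ):
  U = ∅, X ∖ U = {O, P, Q} — both open, so U is clopen.
  U = {O, P, Q}, X ∖ U = ∅ — both open, so U is clopen.
Only trivial clopens (∅ and X) exist, so (X, τ) is connected.
Compute connected components by grouping points that agree on all clopens:
  component: {O, P, Q}


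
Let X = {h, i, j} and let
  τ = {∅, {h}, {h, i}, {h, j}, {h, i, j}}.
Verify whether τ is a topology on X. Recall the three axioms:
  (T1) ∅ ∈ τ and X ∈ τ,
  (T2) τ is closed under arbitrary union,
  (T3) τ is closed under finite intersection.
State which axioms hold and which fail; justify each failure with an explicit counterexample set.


τ IS a topology on X.

Axiom (T1): ∅ ∈ τ? Yes; X ∈ τ? Yes.
Axiom (T2/T3): check pairwise unions and intersections of members of τ.
All pairwise intersections and unions checked — each lies in τ. Therefore τ satisfies (T1), (T2), (T3): it IS a topology on X.


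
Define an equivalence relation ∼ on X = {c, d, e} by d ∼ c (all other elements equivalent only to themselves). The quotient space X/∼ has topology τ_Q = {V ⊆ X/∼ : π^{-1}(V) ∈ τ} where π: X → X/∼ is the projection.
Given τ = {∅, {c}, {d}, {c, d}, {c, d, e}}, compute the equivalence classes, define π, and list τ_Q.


X/∼ = {[c=d], [e]}; |τ_Q| = 3.

Equivalence classes: [c=d], [e].
Quotient map π: X → X/∼ sends c ↦ [c=d], d ↦ [c=d], e ↦ [e].
For each subset V ⊆ X/∼, compute π^{-1}(V) ⊆ X and check whether π^{-1}(V) ∈ τ. V is open in τ_Q iff π^{-1}(V) ∈ τ.
  V = {}: π^{-1}(V) = ∅ ∈ τ ✓.
  V = {[c=d]}: π^{-1}(V) = {c, d} ∈ τ ✓.
  V = {[e]}: π^{-1}(V) = {e} ∉ τ ✗.
  V = {[c=d], [e]}: π^{-1}(V) = {c, d, e} ∈ τ ✓.
Open sets in the quotient: τ_Q = {{}, {[c=d]}, {[c=d], [e]}} (3 elements).


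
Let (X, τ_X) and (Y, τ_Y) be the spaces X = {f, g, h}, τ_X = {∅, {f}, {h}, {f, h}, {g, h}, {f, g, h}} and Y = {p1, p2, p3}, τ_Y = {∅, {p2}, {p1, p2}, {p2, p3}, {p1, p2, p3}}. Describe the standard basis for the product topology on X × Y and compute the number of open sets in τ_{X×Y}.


Basis B = {∅ × ∅, {f} × {p2}, {h} × {p2}, {f} × {p1, p2}, {f} × {p2, p3}, {f, h} × {p2}, {g, h} × {p2}, {h} × {p1, p2}, {h} × {p2, p3}, {f} × {p1, p2, p3}, {f, g, h} × {p2}, {h} × {p1, p2, p3}, {f, h} × {p1, p2}, {f, h} × {p2, p3}, {g, h} × {p1, p2}, {g, h} × {p2, p3}, {f, h} × {p1, p2, p3}, {f, g, h} × {p1, p2}, {f, g, h} × {p2, p3}, {g, h} × {p1, p2, p3}, {f, g, h} × {p1, p2, p3}}; |τ_{X×Y}| = 70.

Enumerate products U × V with U ∈ τ_X, V ∈ τ_Y (deduplicated):
  ∅ × ∅ = {} (∅)
  {f} × {p2} = {(f,p2)}
  {h} × {p2} = {(h,p2)}
  {f} × {p1, p2} = {(f,p1), (f,p2)}
  {f} × {p2, p3} = {(f,p2), (f,p3)}
  {f, h} × {p2} = {(f,p2), (h,p2)}
  {g, h} × {p2} = {(g,p2), (h,p2)}
  {h} × {p1, p2} = {(h,p1), (h,p2)}
  {h} × {p2, p3} = {(h,p2), (h,p3)}
  {f} × {p1, p2, p3} = {(f,p1), (f,p2), (f,p3)}
  {f, g, h} × {p2} = {(f,p2), (g,p2), (h,p2)}
  {h} × {p1, p2, p3} = {(h,p1), (h,p2), (h,p3)}
  {f, h} × {p1, p2} = {(f,p1), (f,p2), (h,p1), (h,p2)}
  {f, h} × {p2, p3} = {(f,p2), (f,p3), (h,p2), (h,p3)}
  {g, h} × {p1, p2} = {(g,p1), (g,p2), (h,p1), (h,p2)}
  {g, h} × {p2, p3} = {(g,p2), (g,p3), (h,p2), (h,p3)}
  {f, h} × {p1, p2, p3} = {(f,p1), (f,p2), (f,p3), (h,p1), (h,p2), (h,p3)}
  {f, g, h} × {p1, p2} = {(f,p1), (f,p2), (g,p1), (g,p2), (h,p1), (h,p2)}
  {f, g, h} × {p2, p3} = {(f,p2), (f,p3), (g,p2), (g,p3), (h,p2), (h,p3)}
  {g, h} × {p1, p2, p3} = {(g,p1), (g,p2), (g,p3), (h,p1), (h,p2), (h,p3)}
  {f, g, h} × {p1, p2, p3} = {(f,p1), (f,p2), (f,p3), (g,p1), (g,p2), (g,p3), (h,p1), (h,p2), (h,p3)}
These 21 distinct sets form the basis B.
Close under arbitrary unions to get τ_{X×Y}; counting gives |τ_{X×Y}| = 70.
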